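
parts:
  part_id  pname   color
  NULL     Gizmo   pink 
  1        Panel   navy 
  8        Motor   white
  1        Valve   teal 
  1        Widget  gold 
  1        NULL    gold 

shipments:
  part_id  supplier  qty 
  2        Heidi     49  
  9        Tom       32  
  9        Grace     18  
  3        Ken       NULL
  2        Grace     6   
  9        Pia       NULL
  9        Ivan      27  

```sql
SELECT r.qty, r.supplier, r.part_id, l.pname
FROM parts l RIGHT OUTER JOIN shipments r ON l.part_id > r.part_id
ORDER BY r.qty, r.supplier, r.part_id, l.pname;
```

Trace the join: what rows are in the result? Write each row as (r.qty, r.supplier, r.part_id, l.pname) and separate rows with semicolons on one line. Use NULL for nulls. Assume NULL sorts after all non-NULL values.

(6, Grace, 2, Motor); (18, Grace, 9, NULL); (27, Ivan, 9, NULL); (32, Tom, 9, NULL); (49, Heidi, 2, Motor); (NULL, Ken, 3, Motor); (NULL, Pia, 9, NULL)

RIGHT JOIN keeps every row from `shipments`; unmatched rows get NULL for `parts`'s columns.
Matching on l.part_id > r.part_id. A NULL in a compared column never satisfies the condition.
- l (part_id=NULL) has no partner in r.
- l (part_id=1) has no partner in r.
- l (part_id=8) pairs with 3 row(s) of r.
- l (part_id=1) has no partner in r.
- l (part_id=1) has no partner in r.
- l (part_id=1) has no partner in r.
- 4 row(s) from r found no l partner → padded with NULL.
After projecting and ordering:
r.qty | r.supplier | r.part_id | l.pname
6 | Grace | 2 | Motor
18 | Grace | 9 | NULL
27 | Ivan | 9 | NULL
32 | Tom | 9 | NULL
49 | Heidi | 2 | Motor
NULL | Ken | 3 | Motor
NULL | Pia | 9 | NULL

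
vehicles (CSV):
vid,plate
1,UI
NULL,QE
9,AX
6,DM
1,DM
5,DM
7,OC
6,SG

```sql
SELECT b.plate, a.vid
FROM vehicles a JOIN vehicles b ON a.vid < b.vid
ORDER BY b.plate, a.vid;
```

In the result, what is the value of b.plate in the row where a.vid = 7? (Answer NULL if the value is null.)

AX

INNER JOIN keeps only pairs where the ON condition holds.
Matching on a.vid < b.vid. A NULL in a compared column never satisfies the condition.
- a[0] vid=1 → 5 match(es) in b → 5 row(s).
- a[1] vid=NULL → no match; dropped.
- a[2] vid=9 → no match; dropped.
- a[3] vid=6 → 2 match(es) in b → 2 row(s).
- a[4] vid=1 → 5 match(es) in b → 5 row(s).
- a[5] vid=5 → 4 match(es) in b → 4 row(s).
- a[6] vid=7 → 1 match(es) in b → 1 row(s).
- a[7] vid=6 → 2 match(es) in b → 2 row(s).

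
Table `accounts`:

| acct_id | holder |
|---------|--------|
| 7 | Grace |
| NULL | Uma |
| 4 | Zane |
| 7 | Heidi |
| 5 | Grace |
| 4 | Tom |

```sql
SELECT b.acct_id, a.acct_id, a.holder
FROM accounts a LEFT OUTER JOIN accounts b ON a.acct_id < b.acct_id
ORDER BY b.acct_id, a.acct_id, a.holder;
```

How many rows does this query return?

11

LEFT JOIN keeps every row from `accounts a`; unmatched rows get NULL for `accounts b`'s columns.
Matching on a.acct_id < b.acct_id. A NULL in a compared column never satisfies the condition.
Matched pairs: 8; unmatched a rows kept: 3.
Total: 8 matched + 3 padded = 11 rows.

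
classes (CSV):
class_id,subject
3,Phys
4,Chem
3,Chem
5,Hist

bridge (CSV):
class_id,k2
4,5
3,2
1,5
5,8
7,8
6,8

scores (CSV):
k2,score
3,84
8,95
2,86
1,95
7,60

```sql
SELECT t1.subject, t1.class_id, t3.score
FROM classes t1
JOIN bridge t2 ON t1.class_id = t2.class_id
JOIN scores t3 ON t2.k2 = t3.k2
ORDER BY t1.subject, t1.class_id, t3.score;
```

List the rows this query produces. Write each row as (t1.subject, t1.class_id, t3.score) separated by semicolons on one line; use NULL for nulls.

Step 1 — t1 INNER JOIN t2 on class_id → 4 row(s).
Then INNER JOIN `scores t3` on k2: keep only rows whose t2.k2 appears in t3.

(Chem, 3, 86); (Hist, 5, 95); (Phys, 3, 86)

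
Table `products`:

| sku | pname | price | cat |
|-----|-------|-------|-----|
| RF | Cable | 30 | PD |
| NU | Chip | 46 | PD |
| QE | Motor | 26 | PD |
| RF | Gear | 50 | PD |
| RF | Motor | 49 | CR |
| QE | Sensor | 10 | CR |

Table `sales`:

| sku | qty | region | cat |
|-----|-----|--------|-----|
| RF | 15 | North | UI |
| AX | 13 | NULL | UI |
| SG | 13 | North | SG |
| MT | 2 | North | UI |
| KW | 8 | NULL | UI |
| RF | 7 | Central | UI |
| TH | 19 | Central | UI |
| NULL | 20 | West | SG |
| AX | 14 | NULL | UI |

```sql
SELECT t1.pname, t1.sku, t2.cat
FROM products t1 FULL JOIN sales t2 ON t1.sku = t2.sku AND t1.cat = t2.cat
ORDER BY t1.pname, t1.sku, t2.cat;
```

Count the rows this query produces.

FULL OUTER JOIN keeps every row from both sides; unmatched rows get NULL for the other side's columns.
Matching on t1.sku = t2.sku AND t1.cat = t2.cat. A NULL in a compared column never satisfies the condition.
- t1 (sku=RF, cat=PD) has no partner → padded with NULL.
- t1 (sku=NU, cat=PD) has no partner → padded with NULL.
- t1 (sku=QE, cat=PD) has no partner → padded with NULL.
- t1 (sku=RF, cat=PD) has no partner → padded with NULL.
- t1 (sku=RF, cat=CR) has no partner → padded with NULL.
- t1 (sku=QE, cat=CR) has no partner → padded with NULL.
- 9 t2 row(s) had no t1 match → kept, t1 columns NULL.
Total: 0 matched + 15 padded = 15 rows.

15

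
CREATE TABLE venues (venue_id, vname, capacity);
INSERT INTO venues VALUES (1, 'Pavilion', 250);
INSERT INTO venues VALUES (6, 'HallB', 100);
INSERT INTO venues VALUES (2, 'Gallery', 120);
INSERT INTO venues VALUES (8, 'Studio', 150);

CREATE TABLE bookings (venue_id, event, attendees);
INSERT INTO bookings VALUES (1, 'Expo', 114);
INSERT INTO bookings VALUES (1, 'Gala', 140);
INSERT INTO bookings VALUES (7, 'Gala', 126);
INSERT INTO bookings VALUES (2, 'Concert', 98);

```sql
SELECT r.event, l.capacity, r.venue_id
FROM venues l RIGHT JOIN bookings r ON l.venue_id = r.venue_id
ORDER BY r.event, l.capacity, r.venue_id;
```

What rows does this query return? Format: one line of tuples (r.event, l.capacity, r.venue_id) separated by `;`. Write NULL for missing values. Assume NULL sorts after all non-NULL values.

RIGHT JOIN keeps every row from `bookings`; unmatched rows get NULL for `venues`'s columns.
Matching on l.venue_id = r.venue_id.
- l row (venue_id=1): matches 2 r row(s) → 2 output row(s).
- l row (venue_id=6): no match.
- l row (venue_id=2): matches 1 r row(s) → 1 output row(s).
- l row (venue_id=8): no match.
- 1 row(s) from r found no l partner → padded with NULL.
After projecting and ordering:
r.event | l.capacity | r.venue_id
Concert | 120 | 2
Expo | 250 | 1
Gala | 250 | 1
Gala | NULL | 7

(Concert, 120, 2); (Expo, 250, 1); (Gala, 250, 1); (Gala, NULL, 7)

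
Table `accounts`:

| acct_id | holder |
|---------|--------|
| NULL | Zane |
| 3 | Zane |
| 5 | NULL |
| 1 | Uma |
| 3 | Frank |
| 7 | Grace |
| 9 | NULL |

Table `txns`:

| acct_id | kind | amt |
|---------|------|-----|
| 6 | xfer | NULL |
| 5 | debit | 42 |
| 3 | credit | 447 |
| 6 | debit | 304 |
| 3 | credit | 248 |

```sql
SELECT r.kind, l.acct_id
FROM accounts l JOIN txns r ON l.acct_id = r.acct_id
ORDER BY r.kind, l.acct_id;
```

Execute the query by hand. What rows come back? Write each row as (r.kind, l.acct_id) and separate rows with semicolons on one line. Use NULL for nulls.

(credit, 3); (credit, 3); (credit, 3); (credit, 3); (debit, 5)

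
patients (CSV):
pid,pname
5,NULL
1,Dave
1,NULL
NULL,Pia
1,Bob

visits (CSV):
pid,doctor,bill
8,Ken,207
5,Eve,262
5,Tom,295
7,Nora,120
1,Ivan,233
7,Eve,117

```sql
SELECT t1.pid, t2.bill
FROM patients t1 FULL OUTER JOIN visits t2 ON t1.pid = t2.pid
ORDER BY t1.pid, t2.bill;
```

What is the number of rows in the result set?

9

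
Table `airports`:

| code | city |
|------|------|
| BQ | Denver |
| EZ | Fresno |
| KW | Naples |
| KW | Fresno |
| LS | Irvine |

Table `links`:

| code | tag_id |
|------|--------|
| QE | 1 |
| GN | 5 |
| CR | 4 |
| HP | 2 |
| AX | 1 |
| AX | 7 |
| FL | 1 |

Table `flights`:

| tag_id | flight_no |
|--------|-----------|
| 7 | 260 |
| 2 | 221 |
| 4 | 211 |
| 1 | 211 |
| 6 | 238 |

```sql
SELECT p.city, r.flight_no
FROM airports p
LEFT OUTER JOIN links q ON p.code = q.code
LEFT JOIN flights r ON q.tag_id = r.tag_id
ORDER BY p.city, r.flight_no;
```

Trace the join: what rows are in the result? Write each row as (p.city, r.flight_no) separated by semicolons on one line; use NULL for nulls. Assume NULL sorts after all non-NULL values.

Evaluate left to right. First `airports p LEFT JOIN links q` on code: 5 row(s).
Then LEFT JOIN `flights r` on tag_id: each of those 5 rows is kept; rows whose q.tag_id has no match in r get NULL for r's columns.

(Denver, NULL); (Fresno, NULL); (Fresno, NULL); (Irvine, NULL); (Naples, NULL)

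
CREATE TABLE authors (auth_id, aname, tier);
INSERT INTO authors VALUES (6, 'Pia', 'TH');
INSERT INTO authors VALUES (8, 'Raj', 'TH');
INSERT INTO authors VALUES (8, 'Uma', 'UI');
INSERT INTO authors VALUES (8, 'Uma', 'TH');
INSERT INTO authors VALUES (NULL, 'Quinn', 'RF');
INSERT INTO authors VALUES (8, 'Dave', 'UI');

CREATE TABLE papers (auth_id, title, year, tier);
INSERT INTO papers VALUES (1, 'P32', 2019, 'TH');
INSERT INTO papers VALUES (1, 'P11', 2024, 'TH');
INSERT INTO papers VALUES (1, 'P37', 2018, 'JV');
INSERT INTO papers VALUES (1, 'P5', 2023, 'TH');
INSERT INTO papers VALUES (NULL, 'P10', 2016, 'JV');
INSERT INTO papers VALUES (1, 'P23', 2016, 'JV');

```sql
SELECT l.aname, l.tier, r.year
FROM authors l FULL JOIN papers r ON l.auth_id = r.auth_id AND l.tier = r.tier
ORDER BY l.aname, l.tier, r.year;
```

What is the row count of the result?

FULL OUTER JOIN keeps every row from both sides; unmatched rows get NULL for the other side's columns.
Matching on l.auth_id = r.auth_id AND l.tier = r.tier. A NULL in a compared column never satisfies the condition.
- l[0] auth_id=6, tier=TH → no match; kept with NULLs on the r side.
- l[1] auth_id=8, tier=TH → no match; kept with NULLs on the r side.
- l[2] auth_id=8, tier=UI → no match; kept with NULLs on the r side.
- l[3] auth_id=8, tier=TH → no match; kept with NULLs on the r side.
- l[4] auth_id=NULL, tier=RF → no match; kept with NULLs on the r side.
- l[5] auth_id=8, tier=UI → no match; kept with NULLs on the r side.
- 6 r row(s) had no l match → kept, l columns NULL.
Total: 0 matched + 12 padded = 12 rows.

12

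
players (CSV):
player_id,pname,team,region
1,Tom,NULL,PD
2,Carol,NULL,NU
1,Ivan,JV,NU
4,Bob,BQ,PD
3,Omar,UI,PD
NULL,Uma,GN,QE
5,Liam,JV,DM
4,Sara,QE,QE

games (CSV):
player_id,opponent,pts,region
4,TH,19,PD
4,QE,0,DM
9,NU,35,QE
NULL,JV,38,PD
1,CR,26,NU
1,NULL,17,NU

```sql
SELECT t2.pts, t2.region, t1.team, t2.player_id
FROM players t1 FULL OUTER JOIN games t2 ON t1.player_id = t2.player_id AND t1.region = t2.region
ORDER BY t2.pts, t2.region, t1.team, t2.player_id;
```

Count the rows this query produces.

12

FULL OUTER JOIN keeps every row from both sides; unmatched rows get NULL for the other side's columns.
Matching on t1.player_id = t2.player_id AND t1.region = t2.region. A NULL in a compared column never satisfies the condition.
- t1[0] player_id=1, region=PD → no match; kept with NULLs on the t2 side.
- t1[1] player_id=2, region=NU → no match; kept with NULLs on the t2 side.
- t1[2] player_id=1, region=NU → 2 match(es) in t2 → 2 row(s).
- t1[3] player_id=4, region=PD → 1 match(es) in t2 → 1 row(s).
- t1[4] player_id=3, region=PD → no match; kept with NULLs on the t2 side.
- t1[5] player_id=NULL, region=QE → no match; kept with NULLs on the t2 side.
- t1[6] player_id=5, region=DM → no match; kept with NULLs on the t2 side.
- t1[7] player_id=4, region=QE → no match; kept with NULLs on the t2 side.
- 3 row(s) from t2 found no t1 partner → padded with NULL.
Total: 3 matched + 9 padded = 12 rows.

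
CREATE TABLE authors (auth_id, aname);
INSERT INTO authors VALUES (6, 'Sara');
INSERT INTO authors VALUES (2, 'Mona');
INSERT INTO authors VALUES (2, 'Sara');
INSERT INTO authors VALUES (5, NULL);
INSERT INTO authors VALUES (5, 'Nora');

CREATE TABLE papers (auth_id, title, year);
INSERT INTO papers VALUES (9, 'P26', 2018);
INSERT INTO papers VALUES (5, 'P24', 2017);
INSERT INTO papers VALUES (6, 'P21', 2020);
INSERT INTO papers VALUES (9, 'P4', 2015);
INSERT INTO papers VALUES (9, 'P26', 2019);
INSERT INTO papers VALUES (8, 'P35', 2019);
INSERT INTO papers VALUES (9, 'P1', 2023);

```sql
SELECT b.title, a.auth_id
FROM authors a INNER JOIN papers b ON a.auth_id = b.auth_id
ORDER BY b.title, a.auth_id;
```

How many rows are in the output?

3

INNER JOIN keeps only pairs where the ON condition holds.
Matching on a.auth_id = b.auth_id.
- a (auth_id=6) pairs with 1 row(s) of b.
- a (auth_id=2) has no partner → excluded.
- a (auth_id=2) has no partner → excluded.
- a (auth_id=5) pairs with 1 row(s) of b.
- a (auth_id=5) pairs with 1 row(s) of b.
Total: 3 rows.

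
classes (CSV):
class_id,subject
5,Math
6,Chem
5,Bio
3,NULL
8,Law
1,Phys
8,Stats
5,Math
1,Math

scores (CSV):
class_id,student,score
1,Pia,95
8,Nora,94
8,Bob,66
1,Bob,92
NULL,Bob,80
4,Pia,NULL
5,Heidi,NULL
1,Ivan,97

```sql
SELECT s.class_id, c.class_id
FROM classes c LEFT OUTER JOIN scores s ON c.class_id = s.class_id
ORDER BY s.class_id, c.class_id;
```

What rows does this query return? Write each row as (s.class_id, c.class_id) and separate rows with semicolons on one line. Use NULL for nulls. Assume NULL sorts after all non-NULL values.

(1, 1); (1, 1); (1, 1); (1, 1); (1, 1); (1, 1); (5, 5); (5, 5); (5, 5); (8, 8); (8, 8); (8, 8); (8, 8); (NULL, 3); (NULL, 6)

LEFT JOIN keeps every row from `classes`; unmatched rows get NULL for `scores`'s columns.
Matching on c.class_id = s.class_id. A NULL in a compared column never satisfies the condition.
- class_id=5: 1 matching s row(s), so 1 row(s) emitted.
- class_id=6: no s row matches, row kept with s columns NULL.
- class_id=5: 1 matching s row(s), so 1 row(s) emitted.
- class_id=3: no s row matches, row kept with s columns NULL.
- class_id=8: 2 matching s row(s), so 2 row(s) emitted.
- class_id=1: 3 matching s row(s), so 3 row(s) emitted.
- class_id=8: 2 matching s row(s), so 2 row(s) emitted.
- class_id=5: 1 matching s row(s), so 1 row(s) emitted.
- class_id=1: 3 matching s row(s), so 3 row(s) emitted.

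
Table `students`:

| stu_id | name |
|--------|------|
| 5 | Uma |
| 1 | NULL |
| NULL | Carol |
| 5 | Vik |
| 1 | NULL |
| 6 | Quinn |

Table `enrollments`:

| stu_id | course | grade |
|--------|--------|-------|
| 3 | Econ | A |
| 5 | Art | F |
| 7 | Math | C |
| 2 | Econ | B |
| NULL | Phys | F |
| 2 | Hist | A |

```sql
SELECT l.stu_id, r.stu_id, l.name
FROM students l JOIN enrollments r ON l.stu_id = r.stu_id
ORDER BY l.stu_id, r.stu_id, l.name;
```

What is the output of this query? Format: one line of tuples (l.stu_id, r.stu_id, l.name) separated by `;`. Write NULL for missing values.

(5, 5, Uma); (5, 5, Vik)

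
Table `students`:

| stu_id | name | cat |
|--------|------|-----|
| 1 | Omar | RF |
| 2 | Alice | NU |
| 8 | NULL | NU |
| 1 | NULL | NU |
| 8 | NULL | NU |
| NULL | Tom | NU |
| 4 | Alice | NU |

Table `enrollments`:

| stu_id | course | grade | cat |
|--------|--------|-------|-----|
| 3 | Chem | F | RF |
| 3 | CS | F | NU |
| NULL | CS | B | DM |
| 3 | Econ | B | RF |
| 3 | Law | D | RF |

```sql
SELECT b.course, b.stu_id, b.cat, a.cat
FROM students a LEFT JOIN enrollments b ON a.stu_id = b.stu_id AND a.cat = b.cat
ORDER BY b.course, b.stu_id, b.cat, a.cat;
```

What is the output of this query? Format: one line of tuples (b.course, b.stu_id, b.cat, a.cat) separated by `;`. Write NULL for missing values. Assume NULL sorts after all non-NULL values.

LEFT JOIN keeps every row from `students`; unmatched rows get NULL for `enrollments`'s columns.
Matching on a.stu_id = b.stu_id AND a.cat = b.cat. A NULL in a compared column never satisfies the condition.
- a (stu_id=1, cat=RF) has no partner → padded with NULL.
- a (stu_id=2, cat=NU) has no partner → padded with NULL.
- a (stu_id=8, cat=NU) has no partner → padded with NULL.
- a (stu_id=1, cat=NU) has no partner → padded with NULL.
- a (stu_id=8, cat=NU) has no partner → padded with NULL.
- a (stu_id=NULL, cat=NU) has no partner → padded with NULL.
- a (stu_id=4, cat=NU) has no partner → padded with NULL.
After projecting and ordering:
b.course | b.stu_id | b.cat | a.cat
NULL | NULL | NULL | NU
NULL | NULL | NULL | NU
NULL | NULL | NULL | NU
NULL | NULL | NULL | NU
NULL | NULL | NULL | NU
NULL | NULL | NULL | NU
NULL | NULL | NULL | RF

(NULL, NULL, NULL, NU); (NULL, NULL, NULL, NU); (NULL, NULL, NULL, NU); (NULL, NULL, NULL, NU); (NULL, NULL, NULL, NU); (NULL, NULL, NULL, NU); (NULL, NULL, NULL, RF)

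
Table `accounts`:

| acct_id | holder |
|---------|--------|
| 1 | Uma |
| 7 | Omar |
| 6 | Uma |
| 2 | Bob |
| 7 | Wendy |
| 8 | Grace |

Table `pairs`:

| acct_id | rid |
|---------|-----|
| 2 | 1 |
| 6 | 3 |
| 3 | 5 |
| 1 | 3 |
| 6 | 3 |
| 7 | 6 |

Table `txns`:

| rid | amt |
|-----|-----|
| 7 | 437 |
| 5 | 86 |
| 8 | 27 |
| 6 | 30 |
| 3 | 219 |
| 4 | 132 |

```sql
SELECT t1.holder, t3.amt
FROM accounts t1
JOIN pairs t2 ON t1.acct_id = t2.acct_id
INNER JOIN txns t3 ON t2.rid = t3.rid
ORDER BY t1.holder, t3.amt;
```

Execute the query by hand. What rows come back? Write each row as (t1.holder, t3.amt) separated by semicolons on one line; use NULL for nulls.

(Omar, 30); (Uma, 219); (Uma, 219); (Uma, 219); (Wendy, 30)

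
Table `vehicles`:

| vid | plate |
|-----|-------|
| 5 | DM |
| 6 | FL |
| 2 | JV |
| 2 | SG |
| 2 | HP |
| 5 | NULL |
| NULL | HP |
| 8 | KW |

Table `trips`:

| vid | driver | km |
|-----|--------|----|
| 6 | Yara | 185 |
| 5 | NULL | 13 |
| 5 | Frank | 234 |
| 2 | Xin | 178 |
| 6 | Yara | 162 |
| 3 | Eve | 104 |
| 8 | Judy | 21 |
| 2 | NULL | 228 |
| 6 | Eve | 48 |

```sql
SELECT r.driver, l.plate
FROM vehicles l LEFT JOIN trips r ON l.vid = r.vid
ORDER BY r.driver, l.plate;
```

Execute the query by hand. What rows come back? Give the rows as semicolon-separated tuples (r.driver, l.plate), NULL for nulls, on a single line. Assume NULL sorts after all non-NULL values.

(Eve, FL); (Frank, DM); (Frank, NULL); (Judy, KW); (Xin, HP); (Xin, JV); (Xin, SG); (Yara, FL); (Yara, FL); (NULL, DM); (NULL, HP); (NULL, HP); (NULL, JV); (NULL, SG); (NULL, NULL)

LEFT JOIN keeps every row from `vehicles`; unmatched rows get NULL for `trips`'s columns.
Matching on l.vid = r.vid. A NULL in a compared column never satisfies the condition.
Matched pairs: 14; unmatched l rows kept: 1.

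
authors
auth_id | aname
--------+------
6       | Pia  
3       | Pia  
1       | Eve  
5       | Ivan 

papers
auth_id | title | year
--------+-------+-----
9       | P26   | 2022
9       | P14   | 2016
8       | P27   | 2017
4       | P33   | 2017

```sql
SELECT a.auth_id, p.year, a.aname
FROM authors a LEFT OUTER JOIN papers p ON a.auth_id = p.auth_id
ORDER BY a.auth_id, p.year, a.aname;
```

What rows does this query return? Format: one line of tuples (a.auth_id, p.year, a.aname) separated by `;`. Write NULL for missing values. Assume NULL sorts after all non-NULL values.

LEFT JOIN keeps every row from `authors`; unmatched rows get NULL for `papers`'s columns.
Matching on a.auth_id = p.auth_id.
- a[0] auth_id=6 → no match; kept with NULLs on the p side.
- a[1] auth_id=3 → no match; kept with NULLs on the p side.
- a[2] auth_id=1 → no match; kept with NULLs on the p side.
- a[3] auth_id=5 → no match; kept with NULLs on the p side.
After projecting and ordering:
a.auth_id | p.year | a.aname
1 | NULL | Eve
3 | NULL | Pia
5 | NULL | Ivan
6 | NULL | Pia

(1, NULL, Eve); (3, NULL, Pia); (5, NULL, Ivan); (6, NULL, Pia)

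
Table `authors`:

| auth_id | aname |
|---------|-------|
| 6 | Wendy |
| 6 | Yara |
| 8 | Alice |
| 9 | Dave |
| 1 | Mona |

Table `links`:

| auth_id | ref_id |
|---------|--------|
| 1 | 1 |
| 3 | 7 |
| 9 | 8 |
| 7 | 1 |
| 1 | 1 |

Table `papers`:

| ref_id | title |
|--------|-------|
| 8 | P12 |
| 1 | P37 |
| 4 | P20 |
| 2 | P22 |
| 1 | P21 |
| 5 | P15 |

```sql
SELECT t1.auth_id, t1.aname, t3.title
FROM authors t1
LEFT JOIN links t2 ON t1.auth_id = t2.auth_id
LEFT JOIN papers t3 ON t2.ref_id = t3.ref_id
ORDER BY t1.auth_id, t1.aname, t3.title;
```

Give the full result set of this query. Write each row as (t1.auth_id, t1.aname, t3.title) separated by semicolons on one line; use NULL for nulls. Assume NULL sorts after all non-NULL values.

Joins associate left-to-right: authors LEFT JOIN links on auth_id gives 6 intermediate row(s).
Then LEFT JOIN `papers t3` on ref_id: each of those 6 rows is kept; rows whose t2.ref_id has no match in t3 get NULL for t3's columns.

(1, Mona, P21); (1, Mona, P21); (1, Mona, P37); (1, Mona, P37); (6, Wendy, NULL); (6, Yara, NULL); (8, Alice, NULL); (9, Dave, P12)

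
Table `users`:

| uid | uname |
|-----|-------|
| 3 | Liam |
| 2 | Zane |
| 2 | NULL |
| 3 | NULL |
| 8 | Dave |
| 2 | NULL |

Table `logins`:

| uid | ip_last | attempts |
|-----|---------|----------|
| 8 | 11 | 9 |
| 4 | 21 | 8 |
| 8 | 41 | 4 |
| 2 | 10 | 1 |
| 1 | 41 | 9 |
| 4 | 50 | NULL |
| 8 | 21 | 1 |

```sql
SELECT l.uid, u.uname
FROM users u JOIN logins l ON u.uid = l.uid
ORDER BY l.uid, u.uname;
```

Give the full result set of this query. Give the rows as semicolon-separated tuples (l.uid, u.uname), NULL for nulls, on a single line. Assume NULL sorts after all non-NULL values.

INNER JOIN keeps only pairs where the ON condition holds.
Matching on u.uid = l.uid.
- u row (uid=3): no match → dropped.
- u row (uid=2): matches 1 l row(s) → 1 output row(s).
- u row (uid=2): matches 1 l row(s) → 1 output row(s).
- u row (uid=3): no match → dropped.
- u row (uid=8): matches 3 l row(s) → 3 output row(s).
- u row (uid=2): matches 1 l row(s) → 1 output row(s).
After projecting and ordering:
l.uid | u.uname
2 | Zane
2 | NULL
2 | NULL
8 | Dave
8 | Dave
8 | Dave

(2, Zane); (2, NULL); (2, NULL); (8, Dave); (8, Dave); (8, Dave)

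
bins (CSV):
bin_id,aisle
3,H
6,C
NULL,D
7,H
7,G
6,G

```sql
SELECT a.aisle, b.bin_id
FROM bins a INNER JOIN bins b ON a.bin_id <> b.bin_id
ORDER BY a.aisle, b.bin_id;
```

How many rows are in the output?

16

INNER JOIN keeps only pairs where the ON condition holds.
Matching on a.bin_id <> b.bin_id. A NULL in a compared column never satisfies the condition.
- a[0] bin_id=3 → 4 match(es) in b → 4 row(s).
- a[1] bin_id=6 → 3 match(es) in b → 3 row(s).
- a[2] bin_id=NULL → no match; dropped.
- a[3] bin_id=7 → 3 match(es) in b → 3 row(s).
- a[4] bin_id=7 → 3 match(es) in b → 3 row(s).
- a[5] bin_id=6 → 3 match(es) in b → 3 row(s).
Total: 16 rows.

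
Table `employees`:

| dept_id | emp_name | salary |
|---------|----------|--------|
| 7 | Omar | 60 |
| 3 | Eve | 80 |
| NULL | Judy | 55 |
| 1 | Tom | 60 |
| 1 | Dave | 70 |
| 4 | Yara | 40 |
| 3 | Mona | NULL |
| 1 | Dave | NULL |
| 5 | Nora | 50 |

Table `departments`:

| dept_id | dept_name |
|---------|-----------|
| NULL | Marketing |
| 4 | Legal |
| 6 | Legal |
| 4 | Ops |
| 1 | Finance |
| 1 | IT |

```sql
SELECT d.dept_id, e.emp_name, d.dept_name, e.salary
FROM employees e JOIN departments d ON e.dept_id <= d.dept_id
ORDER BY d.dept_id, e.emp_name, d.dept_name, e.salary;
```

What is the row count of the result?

25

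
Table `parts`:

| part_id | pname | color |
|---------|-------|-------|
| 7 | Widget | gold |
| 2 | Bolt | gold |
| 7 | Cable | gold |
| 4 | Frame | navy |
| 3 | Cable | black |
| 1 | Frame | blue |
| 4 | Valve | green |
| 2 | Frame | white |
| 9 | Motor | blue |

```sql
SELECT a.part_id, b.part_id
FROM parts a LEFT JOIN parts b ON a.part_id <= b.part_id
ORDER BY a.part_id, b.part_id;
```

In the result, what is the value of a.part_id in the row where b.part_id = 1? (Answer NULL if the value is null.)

1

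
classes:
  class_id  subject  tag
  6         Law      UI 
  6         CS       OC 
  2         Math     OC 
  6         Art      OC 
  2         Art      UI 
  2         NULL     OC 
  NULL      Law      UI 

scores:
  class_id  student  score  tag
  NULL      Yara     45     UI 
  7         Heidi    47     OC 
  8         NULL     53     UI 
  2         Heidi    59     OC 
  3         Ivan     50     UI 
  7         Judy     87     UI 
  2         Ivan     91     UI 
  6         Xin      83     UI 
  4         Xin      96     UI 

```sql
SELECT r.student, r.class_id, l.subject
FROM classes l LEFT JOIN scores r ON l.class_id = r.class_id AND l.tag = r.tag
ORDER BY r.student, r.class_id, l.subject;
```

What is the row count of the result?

LEFT JOIN keeps every row from `classes`; unmatched rows get NULL for `scores`'s columns.
Matching on l.class_id = r.class_id AND l.tag = r.tag. A NULL in a compared column never satisfies the condition.
Matched pairs: 4; unmatched l rows kept: 3.
Total: 4 matched + 3 padded = 7 rows.

7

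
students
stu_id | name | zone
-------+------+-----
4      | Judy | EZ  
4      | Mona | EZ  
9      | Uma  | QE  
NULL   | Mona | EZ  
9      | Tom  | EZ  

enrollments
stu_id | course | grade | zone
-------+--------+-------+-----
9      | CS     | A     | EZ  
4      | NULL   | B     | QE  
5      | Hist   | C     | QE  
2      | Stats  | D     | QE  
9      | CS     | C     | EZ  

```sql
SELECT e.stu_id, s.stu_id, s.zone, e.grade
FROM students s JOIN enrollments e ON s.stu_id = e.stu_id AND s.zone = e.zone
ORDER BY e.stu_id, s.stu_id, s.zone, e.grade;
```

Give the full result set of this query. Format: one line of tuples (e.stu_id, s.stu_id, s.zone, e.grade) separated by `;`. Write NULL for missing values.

(9, 9, EZ, A); (9, 9, EZ, C)

INNER JOIN keeps only pairs where the ON condition holds.
Matching on s.stu_id = e.stu_id AND s.zone = e.zone. A NULL in a compared column never satisfies the condition.
Matched pairs: 2.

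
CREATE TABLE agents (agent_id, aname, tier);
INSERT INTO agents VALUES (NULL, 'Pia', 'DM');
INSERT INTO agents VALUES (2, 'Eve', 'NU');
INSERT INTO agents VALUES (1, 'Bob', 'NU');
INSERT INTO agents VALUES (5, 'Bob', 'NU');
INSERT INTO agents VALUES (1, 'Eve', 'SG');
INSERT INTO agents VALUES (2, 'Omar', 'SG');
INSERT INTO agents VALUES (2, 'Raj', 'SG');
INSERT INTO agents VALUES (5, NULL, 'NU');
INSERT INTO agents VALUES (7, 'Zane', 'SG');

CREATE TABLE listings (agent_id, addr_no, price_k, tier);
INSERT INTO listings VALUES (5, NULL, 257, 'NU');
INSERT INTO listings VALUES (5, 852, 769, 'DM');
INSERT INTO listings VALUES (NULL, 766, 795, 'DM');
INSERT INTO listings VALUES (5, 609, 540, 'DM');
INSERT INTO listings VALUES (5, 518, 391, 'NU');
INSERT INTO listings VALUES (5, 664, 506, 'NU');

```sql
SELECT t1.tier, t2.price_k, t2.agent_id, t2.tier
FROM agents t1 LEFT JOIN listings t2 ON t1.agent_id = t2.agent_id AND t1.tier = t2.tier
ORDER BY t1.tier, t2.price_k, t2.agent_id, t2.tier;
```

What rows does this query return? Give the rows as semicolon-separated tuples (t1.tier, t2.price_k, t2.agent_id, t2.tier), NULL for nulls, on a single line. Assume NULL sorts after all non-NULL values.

LEFT JOIN keeps every row from `agents`; unmatched rows get NULL for `listings`'s columns.
Matching on t1.agent_id = t2.agent_id AND t1.tier = t2.tier. A NULL in a compared column never satisfies the condition.
- agent_id=NULL, tier=DM: no t2 row matches, row kept with t2 columns NULL.
- agent_id=2, tier=NU: no t2 row matches, row kept with t2 columns NULL.
- agent_id=1, tier=NU: no t2 row matches, row kept with t2 columns NULL.
- agent_id=5, tier=NU: 3 matching t2 row(s), so 3 row(s) emitted.
- agent_id=1, tier=SG: no t2 row matches, row kept with t2 columns NULL.
- agent_id=2, tier=SG: no t2 row matches, row kept with t2 columns NULL.
- agent_id=2, tier=SG: no t2 row matches, row kept with t2 columns NULL.
- agent_id=5, tier=NU: 3 matching t2 row(s), so 3 row(s) emitted.
- agent_id=7, tier=SG: no t2 row matches, row kept with t2 columns NULL.

(DM, NULL, NULL, NULL); (NU, 257, 5, NU); (NU, 257, 5, NU); (NU, 391, 5, NU); (NU, 391, 5, NU); (NU, 506, 5, NU); (NU, 506, 5, NU); (NU, NULL, NULL, NULL); (NU, NULL, NULL, NULL); (SG, NULL, NULL, NULL); (SG, NULL, NULL, NULL); (SG, NULL, NULL, NULL); (SG, NULL, NULL, NULL)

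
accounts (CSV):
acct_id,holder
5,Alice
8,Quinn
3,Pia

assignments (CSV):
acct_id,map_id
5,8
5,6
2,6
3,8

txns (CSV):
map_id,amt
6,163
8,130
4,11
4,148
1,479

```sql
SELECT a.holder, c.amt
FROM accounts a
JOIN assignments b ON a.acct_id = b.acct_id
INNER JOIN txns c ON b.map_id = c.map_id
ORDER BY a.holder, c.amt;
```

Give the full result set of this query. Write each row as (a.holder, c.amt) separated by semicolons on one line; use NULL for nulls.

(Alice, 130); (Alice, 163); (Pia, 130)

Evaluate left to right. First `accounts a INNER JOIN assignments b` on acct_id: 3 row(s).
Then INNER JOIN `txns c` on map_id: keep only rows whose b.map_id appears in c.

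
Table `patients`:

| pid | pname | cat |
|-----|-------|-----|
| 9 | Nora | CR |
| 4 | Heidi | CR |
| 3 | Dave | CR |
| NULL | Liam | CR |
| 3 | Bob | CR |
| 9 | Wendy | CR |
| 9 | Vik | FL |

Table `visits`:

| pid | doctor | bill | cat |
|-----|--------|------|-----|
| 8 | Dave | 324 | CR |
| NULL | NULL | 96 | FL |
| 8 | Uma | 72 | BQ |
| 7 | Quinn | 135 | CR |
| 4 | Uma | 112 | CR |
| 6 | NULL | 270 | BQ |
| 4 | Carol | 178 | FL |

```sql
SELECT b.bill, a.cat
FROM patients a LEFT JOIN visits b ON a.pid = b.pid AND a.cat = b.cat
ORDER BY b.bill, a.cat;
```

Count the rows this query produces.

LEFT JOIN keeps every row from `patients`; unmatched rows get NULL for `visits`'s columns.
Matching on a.pid = b.pid AND a.cat = b.cat. A NULL in a compared column never satisfies the condition.
Matched pairs: 1; unmatched a rows kept: 6.
Total: 1 matched + 6 padded = 7 rows.

7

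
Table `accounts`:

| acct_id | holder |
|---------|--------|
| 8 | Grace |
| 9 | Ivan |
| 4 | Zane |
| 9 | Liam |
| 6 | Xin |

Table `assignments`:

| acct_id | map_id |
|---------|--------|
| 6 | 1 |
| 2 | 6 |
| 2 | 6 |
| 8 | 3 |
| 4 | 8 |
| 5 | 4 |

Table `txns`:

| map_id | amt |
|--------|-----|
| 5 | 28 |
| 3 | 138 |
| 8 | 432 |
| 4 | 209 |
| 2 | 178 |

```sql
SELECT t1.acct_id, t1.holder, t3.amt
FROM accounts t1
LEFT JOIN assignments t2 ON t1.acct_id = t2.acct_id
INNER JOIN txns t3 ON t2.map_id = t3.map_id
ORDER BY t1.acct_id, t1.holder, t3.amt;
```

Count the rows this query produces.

2

Joins associate left-to-right: accounts LEFT JOIN assignments on acct_id gives 5 intermediate row(s).
Then INNER JOIN `txns t3` on map_id: keep only rows whose t2.map_id appears in t3.
Result: 2 row(s).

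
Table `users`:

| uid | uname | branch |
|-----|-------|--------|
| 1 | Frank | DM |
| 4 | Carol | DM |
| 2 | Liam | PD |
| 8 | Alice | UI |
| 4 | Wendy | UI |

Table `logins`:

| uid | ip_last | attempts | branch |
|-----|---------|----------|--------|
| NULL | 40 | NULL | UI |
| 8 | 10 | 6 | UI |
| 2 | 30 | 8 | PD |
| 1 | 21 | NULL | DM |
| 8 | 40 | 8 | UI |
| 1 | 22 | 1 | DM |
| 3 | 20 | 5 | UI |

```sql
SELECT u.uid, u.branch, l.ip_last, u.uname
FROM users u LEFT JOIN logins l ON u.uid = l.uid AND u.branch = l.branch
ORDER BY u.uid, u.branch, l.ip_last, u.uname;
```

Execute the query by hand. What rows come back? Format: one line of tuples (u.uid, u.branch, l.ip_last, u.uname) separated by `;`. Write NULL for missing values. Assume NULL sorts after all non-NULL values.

(1, DM, 21, Frank); (1, DM, 22, Frank); (2, PD, 30, Liam); (4, DM, NULL, Carol); (4, UI, NULL, Wendy); (8, UI, 10, Alice); (8, UI, 40, Alice)

LEFT JOIN keeps every row from `users`; unmatched rows get NULL for `logins`'s columns.
Matching on u.uid = l.uid AND u.branch = l.branch. A NULL in a compared column never satisfies the condition.
- uid=1, branch=DM: 2 matching l row(s), so 2 row(s) emitted.
- uid=4, branch=DM: no l row matches, row kept with l columns NULL.
- uid=2, branch=PD: 1 matching l row(s), so 1 row(s) emitted.
- uid=8, branch=UI: 2 matching l row(s), so 2 row(s) emitted.
- uid=4, branch=UI: no l row matches, row kept with l columns NULL.
After projecting and ordering:
u.uid | u.branch | l.ip_last | u.uname
1 | DM | 21 | Frank
1 | DM | 22 | Frank
2 | PD | 30 | Liam
4 | DM | NULL | Carol
4 | UI | NULL | Wendy
8 | UI | 10 | Alice
8 | UI | 40 | Alice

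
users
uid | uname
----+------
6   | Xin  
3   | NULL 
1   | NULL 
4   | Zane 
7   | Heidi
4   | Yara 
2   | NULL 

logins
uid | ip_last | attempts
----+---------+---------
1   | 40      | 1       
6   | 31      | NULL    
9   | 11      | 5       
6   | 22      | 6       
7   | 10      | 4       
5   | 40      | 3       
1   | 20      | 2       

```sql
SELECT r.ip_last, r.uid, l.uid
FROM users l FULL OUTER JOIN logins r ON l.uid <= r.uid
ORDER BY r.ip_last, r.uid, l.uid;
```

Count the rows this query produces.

FULL OUTER JOIN keeps every row from both sides; unmatched rows get NULL for the other side's columns.
Matching on l.uid <= r.uid.
Matched pairs: 33; unmatched l rows kept: 0; unmatched r rows kept: 0.
Total: 33 rows.

33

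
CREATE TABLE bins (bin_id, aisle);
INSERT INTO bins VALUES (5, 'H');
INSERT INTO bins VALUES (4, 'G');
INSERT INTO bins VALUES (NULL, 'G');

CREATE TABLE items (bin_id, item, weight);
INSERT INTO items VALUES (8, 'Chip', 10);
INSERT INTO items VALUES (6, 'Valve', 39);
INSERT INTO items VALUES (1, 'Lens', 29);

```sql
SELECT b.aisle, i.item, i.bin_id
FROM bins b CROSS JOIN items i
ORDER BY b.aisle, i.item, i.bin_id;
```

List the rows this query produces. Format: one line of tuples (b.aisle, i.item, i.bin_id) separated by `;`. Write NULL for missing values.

(G, Chip, 8); (G, Chip, 8); (G, Lens, 1); (G, Lens, 1); (G, Valve, 6); (G, Valve, 6); (H, Chip, 8); (H, Lens, 1); (H, Valve, 6)

CROSS JOIN pairs every row of `bins` with every row of `items`: 3 × 3 = 9 rows.
After projecting and ordering:
b.aisle | i.item | i.bin_id
G | Chip | 8
G | Chip | 8
G | Lens | 1
G | Lens | 1
G | Valve | 6
G | Valve | 6
H | Chip | 8
H | Lens | 1
H | Valve | 6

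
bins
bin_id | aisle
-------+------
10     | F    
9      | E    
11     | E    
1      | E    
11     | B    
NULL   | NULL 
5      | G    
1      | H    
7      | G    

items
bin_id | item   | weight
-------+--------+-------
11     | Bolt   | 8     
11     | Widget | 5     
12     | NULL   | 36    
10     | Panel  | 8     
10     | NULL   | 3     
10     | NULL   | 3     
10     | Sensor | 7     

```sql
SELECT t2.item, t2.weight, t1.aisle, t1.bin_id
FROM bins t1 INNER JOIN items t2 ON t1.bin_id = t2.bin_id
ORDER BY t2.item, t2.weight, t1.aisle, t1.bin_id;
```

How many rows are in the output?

INNER JOIN keeps only pairs where the ON condition holds.
Matching on t1.bin_id = t2.bin_id. A NULL in a compared column never satisfies the condition.
- t1[0] bin_id=10 → 4 match(es) in t2 → 4 row(s).
- t1[1] bin_id=9 → no match; dropped.
- t1[2] bin_id=11 → 2 match(es) in t2 → 2 row(s).
- t1[3] bin_id=1 → no match; dropped.
- t1[4] bin_id=11 → 2 match(es) in t2 → 2 row(s).
- t1[5] bin_id=NULL → no match; dropped.
- t1[6] bin_id=5 → no match; dropped.
- t1[7] bin_id=1 → no match; dropped.
- t1[8] bin_id=7 → no match; dropped.
Total: 8 rows.

8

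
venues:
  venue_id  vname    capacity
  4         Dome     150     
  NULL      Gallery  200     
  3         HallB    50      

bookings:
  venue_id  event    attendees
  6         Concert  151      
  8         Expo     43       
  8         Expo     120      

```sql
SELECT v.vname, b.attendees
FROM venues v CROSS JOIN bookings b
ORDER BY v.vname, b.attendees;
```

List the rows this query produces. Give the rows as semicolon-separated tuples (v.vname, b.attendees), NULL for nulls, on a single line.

CROSS JOIN pairs every row of `venues` with every row of `bookings`: 3 × 3 = 9 rows.
After projecting and ordering:
v.vname | b.attendees
Dome | 43
Dome | 120
Dome | 151
Gallery | 43
Gallery | 120
Gallery | 151
HallB | 43
HallB | 120
HallB | 151

(Dome, 43); (Dome, 120); (Dome, 151); (Gallery, 43); (Gallery, 120); (Gallery, 151); (HallB, 43); (HallB, 120); (HallB, 151)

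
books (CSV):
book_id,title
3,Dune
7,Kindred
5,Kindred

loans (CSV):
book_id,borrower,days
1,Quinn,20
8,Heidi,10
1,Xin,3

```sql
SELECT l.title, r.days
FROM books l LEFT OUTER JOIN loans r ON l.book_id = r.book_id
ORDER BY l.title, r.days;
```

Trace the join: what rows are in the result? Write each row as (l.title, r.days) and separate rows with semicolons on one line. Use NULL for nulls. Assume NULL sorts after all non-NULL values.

(Dune, NULL); (Kindred, NULL); (Kindred, NULL)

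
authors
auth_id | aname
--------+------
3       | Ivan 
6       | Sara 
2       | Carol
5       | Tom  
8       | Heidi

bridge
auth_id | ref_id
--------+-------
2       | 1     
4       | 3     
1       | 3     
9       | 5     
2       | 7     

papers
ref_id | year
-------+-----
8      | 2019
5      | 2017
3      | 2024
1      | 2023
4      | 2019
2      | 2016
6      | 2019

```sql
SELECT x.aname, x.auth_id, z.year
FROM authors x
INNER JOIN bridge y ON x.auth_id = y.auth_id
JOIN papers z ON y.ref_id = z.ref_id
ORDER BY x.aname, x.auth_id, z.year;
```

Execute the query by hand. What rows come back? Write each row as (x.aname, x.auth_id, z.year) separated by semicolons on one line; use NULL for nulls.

(Carol, 2, 2023)

Step 1 — x INNER JOIN y on auth_id → 2 row(s).
Then INNER JOIN `papers z` on ref_id: keep only rows whose y.ref_id appears in z.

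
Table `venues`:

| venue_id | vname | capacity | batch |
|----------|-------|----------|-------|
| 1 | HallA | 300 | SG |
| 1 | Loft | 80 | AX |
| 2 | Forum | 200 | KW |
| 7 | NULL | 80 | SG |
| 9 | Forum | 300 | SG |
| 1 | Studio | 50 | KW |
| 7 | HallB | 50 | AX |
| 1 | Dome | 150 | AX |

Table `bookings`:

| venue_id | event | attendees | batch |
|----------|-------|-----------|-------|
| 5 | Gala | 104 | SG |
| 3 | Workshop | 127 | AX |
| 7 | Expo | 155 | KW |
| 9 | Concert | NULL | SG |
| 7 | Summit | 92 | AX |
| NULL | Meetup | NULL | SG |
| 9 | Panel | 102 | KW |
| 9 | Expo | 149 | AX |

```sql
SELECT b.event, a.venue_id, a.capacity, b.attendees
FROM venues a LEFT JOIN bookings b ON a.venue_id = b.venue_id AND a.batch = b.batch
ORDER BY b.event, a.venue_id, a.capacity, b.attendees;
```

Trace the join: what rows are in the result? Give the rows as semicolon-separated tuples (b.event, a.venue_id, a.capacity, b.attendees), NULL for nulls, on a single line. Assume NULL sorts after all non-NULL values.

(Concert, 9, 300, NULL); (Summit, 7, 50, 92); (NULL, 1, 50, NULL); (NULL, 1, 80, NULL); (NULL, 1, 150, NULL); (NULL, 1, 300, NULL); (NULL, 2, 200, NULL); (NULL, 7, 80, NULL)

LEFT JOIN keeps every row from `venues`; unmatched rows get NULL for `bookings`'s columns.
Matching on a.venue_id = b.venue_id AND a.batch = b.batch. A NULL in a compared column never satisfies the condition.
Matched pairs: 2; unmatched a rows kept: 6.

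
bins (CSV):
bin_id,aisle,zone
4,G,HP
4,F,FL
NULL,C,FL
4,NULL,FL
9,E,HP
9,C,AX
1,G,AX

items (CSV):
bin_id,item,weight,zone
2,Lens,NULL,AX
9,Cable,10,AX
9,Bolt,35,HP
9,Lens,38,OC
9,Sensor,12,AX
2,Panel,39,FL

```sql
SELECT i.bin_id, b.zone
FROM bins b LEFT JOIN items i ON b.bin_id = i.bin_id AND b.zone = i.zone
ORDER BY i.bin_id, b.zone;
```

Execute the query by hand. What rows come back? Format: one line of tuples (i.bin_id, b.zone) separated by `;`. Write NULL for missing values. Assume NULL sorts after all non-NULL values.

LEFT JOIN keeps every row from `bins`; unmatched rows get NULL for `items`'s columns.
Matching on b.bin_id = i.bin_id AND b.zone = i.zone. A NULL in a compared column never satisfies the condition.
Matched pairs: 3; unmatched b rows kept: 5.

(9, AX); (9, AX); (9, HP); (NULL, AX); (NULL, FL); (NULL, FL); (NULL, FL); (NULL, HP)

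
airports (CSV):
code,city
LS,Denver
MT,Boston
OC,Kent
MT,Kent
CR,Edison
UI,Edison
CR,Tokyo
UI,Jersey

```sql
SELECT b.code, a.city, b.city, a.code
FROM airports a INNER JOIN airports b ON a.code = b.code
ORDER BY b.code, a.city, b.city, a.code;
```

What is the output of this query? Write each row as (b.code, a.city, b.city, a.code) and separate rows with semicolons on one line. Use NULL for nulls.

INNER JOIN keeps only pairs where the ON condition holds.
Matching on a.code = b.code.
Matched pairs: 14.

(CR, Edison, Edison, CR); (CR, Edison, Tokyo, CR); (CR, Tokyo, Edison, CR); (CR, Tokyo, Tokyo, CR); (LS, Denver, Denver, LS); (MT, Boston, Boston, MT); (MT, Boston, Kent, MT); (MT, Kent, Boston, MT); (MT, Kent, Kent, MT); (OC, Kent, Kent, OC); (UI, Edison, Edison, UI); (UI, Edison, Jersey, UI); (UI, Jersey, Edison, UI); (UI, Jersey, Jersey, UI)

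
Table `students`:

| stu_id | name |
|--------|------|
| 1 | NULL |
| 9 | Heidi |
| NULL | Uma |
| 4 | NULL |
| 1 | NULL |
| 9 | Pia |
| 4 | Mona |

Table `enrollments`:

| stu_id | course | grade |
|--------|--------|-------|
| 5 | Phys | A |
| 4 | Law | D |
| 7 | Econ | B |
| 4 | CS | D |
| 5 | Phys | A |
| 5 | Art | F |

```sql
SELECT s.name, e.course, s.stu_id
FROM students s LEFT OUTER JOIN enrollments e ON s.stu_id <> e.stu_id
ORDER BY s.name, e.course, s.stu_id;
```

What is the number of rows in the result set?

33

LEFT JOIN keeps every row from `students`; unmatched rows get NULL for `enrollments`'s columns.
Matching on s.stu_id <> e.stu_id. A NULL in a compared column never satisfies the condition.
Matched pairs: 32; unmatched s rows kept: 1.
Total: 32 matched + 1 padded = 33 rows.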